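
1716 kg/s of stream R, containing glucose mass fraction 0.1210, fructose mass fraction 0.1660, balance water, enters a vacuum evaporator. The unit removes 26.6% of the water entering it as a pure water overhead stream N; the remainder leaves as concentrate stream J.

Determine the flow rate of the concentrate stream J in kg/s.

water entering = 1716×0.713 = 1223.5 kg/s; overhead removed = 0.266×1223.5 = 325.45 kg/s.
Concentrate = 1716 − 325.45 = 1390.5 kg/s.

1391 kg/s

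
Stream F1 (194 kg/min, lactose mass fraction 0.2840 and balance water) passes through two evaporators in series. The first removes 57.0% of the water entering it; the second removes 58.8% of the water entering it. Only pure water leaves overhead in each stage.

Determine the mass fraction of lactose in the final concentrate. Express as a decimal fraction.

0.6913

water in feed = 194×0.716 = 138.9 kg/min.
After stage 1: water left = (1−0.570)×138.9 = 59.729; stream total = 114.82 kg/min.
After stage 2: water left = (1−0.588)×59.729 = 24.608; final concentrate = 79.704 kg/min.
lactose fraction = 55.096/79.704 = 0.6913.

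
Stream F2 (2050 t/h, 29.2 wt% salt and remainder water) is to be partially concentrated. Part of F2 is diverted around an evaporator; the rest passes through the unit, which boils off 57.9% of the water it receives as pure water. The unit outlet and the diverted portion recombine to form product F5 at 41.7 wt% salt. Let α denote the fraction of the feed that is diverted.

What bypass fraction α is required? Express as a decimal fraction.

0.269

All 2050×0.292 = 598.6 t/h of salt reaches F5, so F5 = 598.6/0.417 = 1435.5 t/h and vapour = 614.51 t/h.
The evaporator receives (1−α)·2050 of feed at 0.708 water and removes 0.579 of that water:
0.579×0.708×(1−α)×2050 = 614.51
(1−α) = 614.51/840.36 = 0.7312;  α = 0.2688.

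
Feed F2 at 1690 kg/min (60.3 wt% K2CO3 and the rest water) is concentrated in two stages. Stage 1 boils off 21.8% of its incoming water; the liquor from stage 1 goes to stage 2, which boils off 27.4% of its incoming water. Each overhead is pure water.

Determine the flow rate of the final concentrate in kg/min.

water in feed = 1690×0.397 = 670.93 kg/min.
After stage 1: water left = (1−0.218)×670.93 = 524.67; stream total = 1543.7 kg/min.
After stage 2: water left = (1−0.274)×524.67 = 380.91; final concentrate = 1400 kg/min.

1400 kg/min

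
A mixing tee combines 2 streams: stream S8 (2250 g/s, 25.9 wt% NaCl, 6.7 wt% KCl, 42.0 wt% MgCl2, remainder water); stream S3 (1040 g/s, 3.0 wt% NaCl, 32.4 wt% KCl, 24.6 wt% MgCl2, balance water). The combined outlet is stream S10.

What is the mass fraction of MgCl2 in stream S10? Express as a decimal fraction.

0.365

Total flow out = 2250 + 1040 = 3290 g/s.
MgCl2 in = 2250×0.420 + 1040×0.246 = 1200.8 g/s.
MgCl2 mass fraction in S10 = 1200.8/3290 = 0.365.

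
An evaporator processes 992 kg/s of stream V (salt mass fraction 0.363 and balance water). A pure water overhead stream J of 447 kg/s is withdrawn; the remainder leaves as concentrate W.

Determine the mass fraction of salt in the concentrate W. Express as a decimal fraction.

0.661

salt is not removed: 992×0.363 = 360.1 kg/s of salt enters W.
Concentrate = 992 − 447 = 545 kg/s.
Mass fraction = 360.1/545 = 0.661.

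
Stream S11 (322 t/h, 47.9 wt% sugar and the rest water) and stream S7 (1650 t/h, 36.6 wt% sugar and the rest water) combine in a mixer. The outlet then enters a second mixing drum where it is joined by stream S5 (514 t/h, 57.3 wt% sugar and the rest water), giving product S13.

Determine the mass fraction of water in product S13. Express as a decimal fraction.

0.577

Overall, product flow = 2486 t/h.
water in = 322×0.521 + 1650×0.634 + 514×0.427 = 1433.3 t/h.
water fraction in S13 = 0.577.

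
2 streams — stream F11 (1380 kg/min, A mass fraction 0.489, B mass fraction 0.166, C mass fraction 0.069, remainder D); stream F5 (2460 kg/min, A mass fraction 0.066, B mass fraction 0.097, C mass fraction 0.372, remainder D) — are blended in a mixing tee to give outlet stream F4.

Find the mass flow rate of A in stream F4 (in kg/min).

837.2 kg/min

A out = A in = 1380×0.489 + 2460×0.066 = 837.18 kg/min.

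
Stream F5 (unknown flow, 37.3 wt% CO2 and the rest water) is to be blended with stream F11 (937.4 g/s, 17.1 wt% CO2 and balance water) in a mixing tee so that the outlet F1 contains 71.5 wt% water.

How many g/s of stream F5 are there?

Let F5 be the unknown flow. Total out = 937.4 + F5.
water balance: 777.1 + 0.627·F5 = 0.715·(937.4 + F5)
(0.627 − 0.715)·F5 = 0.715×937.4 − 777.1 = -106.86
F5 = -106.86 / -0.088 = 1214.4 g/s

1214 g/s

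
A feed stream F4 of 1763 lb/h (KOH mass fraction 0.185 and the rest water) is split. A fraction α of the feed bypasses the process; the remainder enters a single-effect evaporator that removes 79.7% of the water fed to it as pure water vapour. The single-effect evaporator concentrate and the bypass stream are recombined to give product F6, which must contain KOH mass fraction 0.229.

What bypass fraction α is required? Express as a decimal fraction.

0.704

All 1763×0.185 = 326.15 lb/h of KOH reaches F6, so F6 = 326.15/0.229 = 1424.3 lb/h and vapour = 338.74 lb/h.
The evaporator receives (1−α)·1763 of feed at 0.815 water and removes 0.797 of that water:
0.797×0.815×(1−α)×1763 = 338.74
(1−α) = 338.74/1145.2 = 0.2958;  α = 0.7042.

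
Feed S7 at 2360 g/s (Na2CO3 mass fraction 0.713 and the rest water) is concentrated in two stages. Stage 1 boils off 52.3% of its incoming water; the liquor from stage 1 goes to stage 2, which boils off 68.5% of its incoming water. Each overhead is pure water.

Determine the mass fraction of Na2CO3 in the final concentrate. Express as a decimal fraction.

0.943

water in feed = 2360×0.287 = 677.32 g/s.
After stage 1: water left = (1−0.523)×677.32 = 323.08; stream total = 2005.8 g/s.
After stage 2: water left = (1−0.685)×323.08 = 101.77; final concentrate = 1784.5 g/s.
Na2CO3 fraction = 1682.7/1784.5 = 0.943.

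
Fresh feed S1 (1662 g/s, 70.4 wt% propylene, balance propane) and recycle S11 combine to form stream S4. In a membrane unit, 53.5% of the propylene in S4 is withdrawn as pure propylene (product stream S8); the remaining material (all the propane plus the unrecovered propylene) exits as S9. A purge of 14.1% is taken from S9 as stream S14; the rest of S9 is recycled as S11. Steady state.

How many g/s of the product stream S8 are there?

1042 g/s

propylene in S4: m_A = 1662×0.704 + (1−0.141)·(1−0.535)·m_A, so m_A = 1170/0.6006 = 1948.2 g/s.
Product S8 = 0.535×1948.2 = 1042.3 g/s.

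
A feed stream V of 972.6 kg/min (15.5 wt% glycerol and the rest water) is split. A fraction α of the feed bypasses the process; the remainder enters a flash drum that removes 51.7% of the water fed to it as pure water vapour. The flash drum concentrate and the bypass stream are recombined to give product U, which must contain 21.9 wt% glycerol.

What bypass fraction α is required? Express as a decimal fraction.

All 972.6×0.155 = 150.75 kg/min of glycerol reaches U, so U = 150.75/0.219 = 688.37 kg/min and vapour = 284.23 kg/min.
The evaporator receives (1−α)·972.6 of feed at 0.845 water and removes 0.517 of that water:
0.517×0.845×(1−α)×972.6 = 284.23
(1−α) = 284.23/424.89 = 0.6689;  α = 0.3311.

0.331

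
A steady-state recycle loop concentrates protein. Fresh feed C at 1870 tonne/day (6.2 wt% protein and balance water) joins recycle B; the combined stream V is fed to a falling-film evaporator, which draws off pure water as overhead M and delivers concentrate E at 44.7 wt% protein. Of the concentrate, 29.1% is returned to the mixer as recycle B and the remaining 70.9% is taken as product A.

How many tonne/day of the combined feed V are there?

1976 tonne/day

Overall protein balance (none leaves overhead): protein in fresh feed = protein in product, i.e. 1870×0.062 = (1−0.291)·E·0.447.
E = 115.94/(0.447×0.709) = 365.83 tonne/day.
Recycle B = 0.291×365.83 = 106.46 tonne/day.
Combined feed V = 1870 + 106.46 = 1976.5 tonne/day.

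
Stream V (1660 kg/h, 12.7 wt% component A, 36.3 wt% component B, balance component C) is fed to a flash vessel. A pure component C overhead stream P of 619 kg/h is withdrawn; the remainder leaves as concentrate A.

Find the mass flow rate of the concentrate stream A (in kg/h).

1041 kg/h

Concentrate = 1660 − 619 = 1041 kg/h.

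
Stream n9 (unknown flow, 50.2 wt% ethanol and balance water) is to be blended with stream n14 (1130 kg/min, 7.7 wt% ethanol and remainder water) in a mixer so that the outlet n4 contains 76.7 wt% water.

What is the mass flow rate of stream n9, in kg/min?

Let n9 be the unknown flow. Total out = 1130 + n9.
water balance: 1043 + 0.498·n9 = 0.767·(1130 + n9)
(0.498 − 0.767)·n9 = 0.767×1130 − 1043 = -176.28
n9 = -176.28 / -0.269 = 655.32 kg/min

655.3 kg/min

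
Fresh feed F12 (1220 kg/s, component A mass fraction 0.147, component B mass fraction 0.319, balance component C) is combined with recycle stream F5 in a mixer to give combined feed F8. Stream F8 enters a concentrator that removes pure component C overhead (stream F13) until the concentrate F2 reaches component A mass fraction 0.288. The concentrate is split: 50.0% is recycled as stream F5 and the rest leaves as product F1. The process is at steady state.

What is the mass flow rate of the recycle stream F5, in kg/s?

Overall component A balance (none leaves overhead): component A in fresh feed = component A in product, i.e. 1220×0.147 = (1−0.500)·F2·0.288.
F2 = 179.34/(0.288×0.500) = 1245.4 kg/s.
Recycle F5 = 0.500×1245.4 = 622.71 kg/s.

622.7 kg/s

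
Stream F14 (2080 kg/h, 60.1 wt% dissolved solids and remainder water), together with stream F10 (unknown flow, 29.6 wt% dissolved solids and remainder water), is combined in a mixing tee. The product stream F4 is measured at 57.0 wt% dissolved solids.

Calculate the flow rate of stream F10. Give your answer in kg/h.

235.3 kg/h

Let F10 be the unknown flow. Total out = 2080 + F10.
dissolved solids balance: 1250.1 + 0.296·F10 = 0.570·(2080 + F10)
(0.296 − 0.570)·F10 = 0.570×2080 − 1250.1 = -64.48
F10 = -64.48 / -0.274 = 235.33 kg/h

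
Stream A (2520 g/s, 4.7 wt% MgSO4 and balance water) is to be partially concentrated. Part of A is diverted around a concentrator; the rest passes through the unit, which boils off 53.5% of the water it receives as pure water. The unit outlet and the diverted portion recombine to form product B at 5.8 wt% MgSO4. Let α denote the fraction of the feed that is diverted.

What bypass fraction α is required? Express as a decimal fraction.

All 2520×0.047 = 118.44 g/s of MgSO4 reaches B, so B = 118.44/0.058 = 2042.1 g/s and vapour = 477.93 g/s.
The evaporator receives (1−α)·2520 of feed at 0.953 water and removes 0.535 of that water:
0.535×0.953×(1−α)×2520 = 477.93
(1−α) = 477.93/1284.8 = 0.3720;  α = 0.6280.

0.628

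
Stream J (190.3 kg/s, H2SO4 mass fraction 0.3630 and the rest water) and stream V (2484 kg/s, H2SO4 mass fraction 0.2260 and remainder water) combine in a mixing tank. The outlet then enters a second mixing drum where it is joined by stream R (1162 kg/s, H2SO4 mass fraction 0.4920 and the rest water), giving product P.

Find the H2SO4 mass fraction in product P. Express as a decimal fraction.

Overall, product flow = 3836.3 kg/s.
H2SO4 in = 190.3×0.363 + 2484×0.226 + 1162×0.492 = 1202.2 kg/s.
H2SO4 fraction in P = 0.3134.

0.3134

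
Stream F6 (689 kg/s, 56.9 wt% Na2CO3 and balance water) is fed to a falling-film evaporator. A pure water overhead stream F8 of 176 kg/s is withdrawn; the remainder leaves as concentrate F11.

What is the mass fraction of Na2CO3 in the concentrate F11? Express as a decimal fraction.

Na2CO3 is not removed: 689×0.569 = 392.04 kg/s of Na2CO3 enters F11.
Concentrate = 689 − 176 = 513 kg/s.
Mass fraction = 392.04/513 = 0.764.

0.764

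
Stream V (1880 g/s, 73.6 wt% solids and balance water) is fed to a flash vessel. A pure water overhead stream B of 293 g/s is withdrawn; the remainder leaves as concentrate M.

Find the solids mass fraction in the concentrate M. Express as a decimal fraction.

solids is not removed: 1880×0.736 = 1383.7 g/s of solids enters M.
Concentrate = 1880 − 293 = 1587 g/s.
Mass fraction = 1383.7/1587 = 0.872.

0.872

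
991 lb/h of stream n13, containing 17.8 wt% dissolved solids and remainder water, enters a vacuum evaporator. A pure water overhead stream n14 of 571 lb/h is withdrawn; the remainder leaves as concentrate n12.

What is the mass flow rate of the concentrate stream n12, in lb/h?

420 lb/h

Concentrate = 991 − 571 = 420 lb/h.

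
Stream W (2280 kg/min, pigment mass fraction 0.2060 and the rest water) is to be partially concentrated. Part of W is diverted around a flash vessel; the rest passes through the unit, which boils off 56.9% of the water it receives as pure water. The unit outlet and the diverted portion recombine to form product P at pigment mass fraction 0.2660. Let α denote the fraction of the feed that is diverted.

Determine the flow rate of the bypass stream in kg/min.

All 2280×0.206 = 469.68 kg/min of pigment reaches P, so P = 469.68/0.266 = 1765.7 kg/min and vapour = 514.29 kg/min.
The evaporator receives (1−α)·2280 of feed at 0.794 water and removes 0.569 of that water:
0.569×0.794×(1−α)×2280 = 514.29
(1−α) = 514.29/1030.1 = 0.4993;  α = 0.5007.
Bypass flow = 0.5007×2280 = 1141.7 kg/min.

1142 kg/min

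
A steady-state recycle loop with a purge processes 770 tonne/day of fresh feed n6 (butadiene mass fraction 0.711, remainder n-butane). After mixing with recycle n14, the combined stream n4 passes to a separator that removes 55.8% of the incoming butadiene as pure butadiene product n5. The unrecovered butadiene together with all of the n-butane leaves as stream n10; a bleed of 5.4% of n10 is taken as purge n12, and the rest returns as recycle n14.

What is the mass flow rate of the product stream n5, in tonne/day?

butadiene in n4: m_A = 770×0.711 + (1−0.054)·(1−0.558)·m_A, so m_A = 547.47/0.5819 = 940.88 tonne/day.
Product n5 = 0.558×940.88 = 525.01 tonne/day.

525 tonne/day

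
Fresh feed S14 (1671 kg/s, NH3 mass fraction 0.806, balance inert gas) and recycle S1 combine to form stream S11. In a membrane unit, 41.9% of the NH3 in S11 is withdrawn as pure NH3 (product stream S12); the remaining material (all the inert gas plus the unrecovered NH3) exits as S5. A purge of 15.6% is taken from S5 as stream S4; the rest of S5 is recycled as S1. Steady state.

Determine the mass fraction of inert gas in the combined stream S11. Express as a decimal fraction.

inert gas enters only via S14 and leaves only via the purge: 1671×0.194 = 0.156×(inert gas in S5), and the membrane unit passes all inert gas, so inert gas in S11 = inert gas in S5 = 2078 kg/s.
NH3 in S11: m_A = 1671×0.806 + (1−0.156)·(1−0.419)·m_A, so m_A = 1346.8/0.5096 = 2642.7 kg/s.
S11 = 2642.7 + 2078 = 4720.8 kg/s.
inert gas fraction in S11 = 2078/4720.8 = 0.440.

0.440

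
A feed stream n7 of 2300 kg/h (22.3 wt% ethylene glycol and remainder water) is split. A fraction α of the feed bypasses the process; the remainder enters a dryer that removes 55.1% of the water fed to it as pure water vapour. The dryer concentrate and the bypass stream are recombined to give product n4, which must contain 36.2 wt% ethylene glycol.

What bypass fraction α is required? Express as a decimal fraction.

All 2300×0.223 = 512.9 kg/h of ethylene glycol reaches n4, so n4 = 512.9/0.362 = 1416.9 kg/h and vapour = 883.15 kg/h.
The evaporator receives (1−α)·2300 of feed at 0.777 water and removes 0.551 of that water:
0.551×0.777×(1−α)×2300 = 883.15
(1−α) = 883.15/984.69 = 0.8969;  α = 0.1031.

0.103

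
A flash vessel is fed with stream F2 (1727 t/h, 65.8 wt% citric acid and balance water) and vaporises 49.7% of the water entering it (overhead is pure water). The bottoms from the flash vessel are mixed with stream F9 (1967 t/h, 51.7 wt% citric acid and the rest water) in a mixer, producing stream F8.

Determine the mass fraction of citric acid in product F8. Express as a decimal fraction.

Vapour removed = 0.497×0.342×1727 = 293.55 t/h; concentrate = 1433.5 t/h.
citric acid reaching the mixer = 1136.4 (from concentrate) + 1967×0.517 = 2153.3 t/h.
Product flow = 1433.5 + 1967 = 3400.5 t/h; citric acid fraction = 0.6332.

0.6332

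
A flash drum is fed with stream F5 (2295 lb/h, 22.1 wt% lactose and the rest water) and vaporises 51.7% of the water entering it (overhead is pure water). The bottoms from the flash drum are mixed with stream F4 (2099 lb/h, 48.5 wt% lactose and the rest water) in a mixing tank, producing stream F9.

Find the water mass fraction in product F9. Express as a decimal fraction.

Vapour removed = 0.517×0.779×2295 = 924.3 lb/h; concentrate = 1370.7 lb/h.
water reaching the mixer = 863.51 (from concentrate) + 2099×0.515 = 1944.5 lb/h.
Product flow = 1370.7 + 2099 = 3469.7 lb/h; water fraction = 0.560.

0.560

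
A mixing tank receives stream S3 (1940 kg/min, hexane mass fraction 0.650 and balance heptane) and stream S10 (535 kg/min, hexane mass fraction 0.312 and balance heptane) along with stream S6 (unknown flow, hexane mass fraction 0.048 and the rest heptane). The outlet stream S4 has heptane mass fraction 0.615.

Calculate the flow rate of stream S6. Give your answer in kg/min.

1410 kg/min

Let S6 be the unknown flow. Total out = 2475 + S6.
heptane balance: 1047.1 + 0.952·S6 = 0.615·(2475 + S6)
(0.952 − 0.615)·S6 = 0.615×2475 − 1047.1 = 475.05
S6 = 475.05 / 0.337 = 1409.6 kg/min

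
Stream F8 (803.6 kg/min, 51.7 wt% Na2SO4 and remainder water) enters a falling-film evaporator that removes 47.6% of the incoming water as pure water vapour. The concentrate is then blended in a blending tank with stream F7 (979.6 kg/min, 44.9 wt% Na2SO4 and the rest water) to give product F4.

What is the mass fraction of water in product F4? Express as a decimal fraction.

0.465

Vapour removed = 0.476×0.483×803.6 = 184.75 kg/min; concentrate = 618.85 kg/min.
water reaching the mixer = 203.38 (from concentrate) + 979.6×0.551 = 743.14 kg/min.
Product flow = 618.85 + 979.6 = 1598.4 kg/min; water fraction = 0.465.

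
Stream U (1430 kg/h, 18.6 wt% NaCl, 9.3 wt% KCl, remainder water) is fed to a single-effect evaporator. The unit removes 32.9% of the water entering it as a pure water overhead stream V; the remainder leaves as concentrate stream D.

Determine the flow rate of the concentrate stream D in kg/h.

1091 kg/h

water entering = 1430×0.721 = 1031 kg/h; overhead removed = 0.329×1031 = 339.21 kg/h.
Concentrate = 1430 − 339.21 = 1090.8 kg/h.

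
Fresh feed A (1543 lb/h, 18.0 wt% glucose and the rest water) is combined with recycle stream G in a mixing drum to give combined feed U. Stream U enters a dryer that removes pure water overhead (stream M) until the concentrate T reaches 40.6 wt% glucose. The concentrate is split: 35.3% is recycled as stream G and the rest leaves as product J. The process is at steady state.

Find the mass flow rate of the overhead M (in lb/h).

858.9 lb/h

Overall glucose balance (none leaves overhead): glucose in fresh feed = glucose in product, i.e. 1543×0.180 = (1−0.353)·T·0.406.
T = 277.74/(0.406×0.647) = 1057.3 lb/h.
Recycle G = 0.353×1057.3 = 373.24 lb/h.
Combined feed U = 1543 + 373.24 = 1916.2 lb/h.
Overhead M = U − T = 1916.2 − 1057.3 = 858.91 lb/h.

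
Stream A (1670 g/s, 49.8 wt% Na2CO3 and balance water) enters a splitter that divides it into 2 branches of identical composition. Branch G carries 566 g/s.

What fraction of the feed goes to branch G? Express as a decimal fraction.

0.339

Fraction to G = 566/1670 = 0.3389.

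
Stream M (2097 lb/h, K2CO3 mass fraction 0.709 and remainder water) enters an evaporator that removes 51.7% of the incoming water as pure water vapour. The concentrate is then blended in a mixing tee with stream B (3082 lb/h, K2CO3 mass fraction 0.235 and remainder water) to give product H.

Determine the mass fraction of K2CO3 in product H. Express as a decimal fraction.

0.455

Vapour removed = 0.517×0.291×2097 = 315.49 lb/h; concentrate = 1781.5 lb/h.
K2CO3 reaching the mixer = 1486.8 (from concentrate) + 3082×0.235 = 2211 lb/h.
Product flow = 1781.5 + 3082 = 4863.5 lb/h; K2CO3 fraction = 0.455.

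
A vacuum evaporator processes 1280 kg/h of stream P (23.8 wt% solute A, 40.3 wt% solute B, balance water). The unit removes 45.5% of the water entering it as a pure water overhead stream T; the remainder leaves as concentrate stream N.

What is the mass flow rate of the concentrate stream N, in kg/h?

1071 kg/h

water entering = 1280×0.359 = 459.52 kg/h; overhead removed = 0.455×459.52 = 209.08 kg/h.
Concentrate = 1280 − 209.08 = 1070.9 kg/h.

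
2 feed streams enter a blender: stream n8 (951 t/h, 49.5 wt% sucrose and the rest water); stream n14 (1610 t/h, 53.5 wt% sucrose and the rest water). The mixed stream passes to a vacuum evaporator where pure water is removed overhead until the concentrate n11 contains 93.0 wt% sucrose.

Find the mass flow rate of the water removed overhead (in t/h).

sucrose entering = 951×0.495 + 1610×0.535 = 1332.1 t/h.
All sucrose reports to n11, so n11 = 1332.1/0.930 = 1432.4 t/h.
Total feed = 2561 t/h; overhead = 2561 − 1432.4 = 1128.6 t/h.

1129 t/h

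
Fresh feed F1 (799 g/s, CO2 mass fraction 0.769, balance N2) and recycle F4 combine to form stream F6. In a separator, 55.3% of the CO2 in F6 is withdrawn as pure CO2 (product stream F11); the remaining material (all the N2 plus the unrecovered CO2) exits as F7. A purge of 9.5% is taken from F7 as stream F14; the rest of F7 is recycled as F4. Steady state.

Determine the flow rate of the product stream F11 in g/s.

CO2 in F6: m_A = 799×0.769 + (1−0.095)·(1−0.553)·m_A, so m_A = 614.43/0.5955 = 1031.9 g/s.
Product F11 = 0.553×1031.9 = 570.61 g/s.

570.6 g/s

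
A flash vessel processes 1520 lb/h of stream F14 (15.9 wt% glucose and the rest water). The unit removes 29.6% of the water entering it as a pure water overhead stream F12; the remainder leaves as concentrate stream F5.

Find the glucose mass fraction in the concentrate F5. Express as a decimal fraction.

0.2117

glucose is not removed: 1520×0.159 = 241.68 lb/h of glucose enters F5.
water entering = 1520×0.841 = 1278.3 lb/h; overhead removed = 0.296×1278.3 = 378.38 lb/h.
Concentrate = 1520 − 378.38 = 1141.6 lb/h.
Mass fraction = 241.68/1141.6 = 0.2117.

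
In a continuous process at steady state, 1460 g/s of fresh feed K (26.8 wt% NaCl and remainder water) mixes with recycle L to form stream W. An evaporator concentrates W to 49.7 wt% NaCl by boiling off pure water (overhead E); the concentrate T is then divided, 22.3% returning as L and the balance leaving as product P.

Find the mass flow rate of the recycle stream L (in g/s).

226 g/s

Overall NaCl balance (none leaves overhead): NaCl in fresh feed = NaCl in product, i.e. 1460×0.268 = (1−0.223)·T·0.497.
T = 391.28/(0.497×0.777) = 1013.2 g/s.
Recycle L = 0.223×1013.2 = 225.95 g/s.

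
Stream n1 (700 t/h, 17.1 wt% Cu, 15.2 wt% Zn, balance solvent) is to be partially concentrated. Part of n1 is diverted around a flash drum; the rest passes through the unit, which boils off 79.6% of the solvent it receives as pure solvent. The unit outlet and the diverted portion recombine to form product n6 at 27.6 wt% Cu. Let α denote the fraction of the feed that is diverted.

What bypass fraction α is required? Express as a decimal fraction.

All 700×0.171 = 119.7 t/h of Cu reaches n6, so n6 = 119.7/0.276 = 433.7 t/h and vapour = 266.3 t/h.
The evaporator receives (1−α)·700 of feed at 0.677 solvent and removes 0.796 of that solvent:
0.796×0.677×(1−α)×700 = 266.3
(1−α) = 266.3/377.22 = 0.7060;  α = 0.2940.

0.294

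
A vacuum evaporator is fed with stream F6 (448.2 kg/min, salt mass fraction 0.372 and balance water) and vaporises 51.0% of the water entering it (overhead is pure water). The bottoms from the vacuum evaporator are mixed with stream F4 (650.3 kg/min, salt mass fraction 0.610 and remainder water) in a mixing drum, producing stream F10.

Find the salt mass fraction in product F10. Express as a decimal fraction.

0.590

Vapour removed = 0.510×0.628×448.2 = 143.55 kg/min; concentrate = 304.65 kg/min.
salt reaching the mixer = 166.73 (from concentrate) + 650.3×0.610 = 563.41 kg/min.
Product flow = 304.65 + 650.3 = 954.95 kg/min; salt fraction = 0.590.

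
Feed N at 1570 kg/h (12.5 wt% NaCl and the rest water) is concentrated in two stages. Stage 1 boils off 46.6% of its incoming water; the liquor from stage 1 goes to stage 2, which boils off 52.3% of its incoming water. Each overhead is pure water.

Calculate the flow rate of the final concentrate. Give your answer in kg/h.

water in feed = 1570×0.875 = 1373.8 kg/h.
After stage 1: water left = (1−0.466)×1373.8 = 733.58; stream total = 929.83 kg/h.
After stage 2: water left = (1−0.523)×733.58 = 349.92; final concentrate = 546.17 kg/h.

546.2 kg/h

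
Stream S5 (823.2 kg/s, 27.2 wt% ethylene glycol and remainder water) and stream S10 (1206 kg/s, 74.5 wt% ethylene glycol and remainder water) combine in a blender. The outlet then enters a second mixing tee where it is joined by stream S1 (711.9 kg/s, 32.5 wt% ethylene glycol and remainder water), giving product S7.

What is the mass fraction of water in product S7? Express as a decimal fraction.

Overall, product flow = 2741.1 kg/s.
water in = 823.2×0.728 + 1206×0.255 + 711.9×0.675 = 1387.4 kg/s.
water fraction in S7 = 0.506.

0.506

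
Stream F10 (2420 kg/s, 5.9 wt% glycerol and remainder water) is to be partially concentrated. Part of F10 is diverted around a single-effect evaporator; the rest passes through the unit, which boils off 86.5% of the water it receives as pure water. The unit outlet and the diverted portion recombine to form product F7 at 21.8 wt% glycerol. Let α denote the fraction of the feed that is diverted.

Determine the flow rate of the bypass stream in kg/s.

All 2420×0.059 = 142.78 kg/s of glycerol reaches F7, so F7 = 142.78/0.218 = 654.95 kg/s and vapour = 1765 kg/s.
The evaporator receives (1−α)·2420 of feed at 0.941 water and removes 0.865 of that water:
0.865×0.941×(1−α)×2420 = 1765
(1−α) = 1765/1969.8 = 0.8961;  α = 0.1039.
Bypass flow = 0.1039×2420 = 251.55 kg/s.

251.5 kg/s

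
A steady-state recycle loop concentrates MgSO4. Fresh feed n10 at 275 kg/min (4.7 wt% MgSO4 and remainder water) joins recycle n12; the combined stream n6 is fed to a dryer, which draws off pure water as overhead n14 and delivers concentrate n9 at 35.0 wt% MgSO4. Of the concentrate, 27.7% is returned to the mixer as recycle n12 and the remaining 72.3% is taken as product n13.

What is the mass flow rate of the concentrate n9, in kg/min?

Overall MgSO4 balance (none leaves overhead): MgSO4 in fresh feed = MgSO4 in product, i.e. 275×0.047 = (1−0.277)·n9·0.350.
n9 = 12.925/(0.350×0.723) = 51.077 kg/min.

51.08 kg/min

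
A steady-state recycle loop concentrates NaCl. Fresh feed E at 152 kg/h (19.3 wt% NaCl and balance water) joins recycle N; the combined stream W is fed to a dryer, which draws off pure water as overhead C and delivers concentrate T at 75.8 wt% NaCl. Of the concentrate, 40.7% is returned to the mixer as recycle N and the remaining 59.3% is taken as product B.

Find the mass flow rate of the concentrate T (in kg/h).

65.26 kg/h

Overall NaCl balance (none leaves overhead): NaCl in fresh feed = NaCl in product, i.e. 152×0.193 = (1−0.407)·T·0.758.
T = 29.336/(0.758×0.593) = 65.264 kg/h.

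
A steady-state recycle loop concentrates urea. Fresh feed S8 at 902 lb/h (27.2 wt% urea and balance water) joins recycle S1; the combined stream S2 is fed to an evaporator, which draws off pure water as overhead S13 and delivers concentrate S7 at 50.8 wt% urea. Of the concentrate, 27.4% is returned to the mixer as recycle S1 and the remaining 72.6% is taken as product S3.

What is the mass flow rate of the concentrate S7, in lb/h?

665.2 lb/h

Overall urea balance (none leaves overhead): urea in fresh feed = urea in product, i.e. 902×0.272 = (1−0.274)·S7·0.508.
S7 = 245.34/(0.508×0.726) = 665.24 lb/h.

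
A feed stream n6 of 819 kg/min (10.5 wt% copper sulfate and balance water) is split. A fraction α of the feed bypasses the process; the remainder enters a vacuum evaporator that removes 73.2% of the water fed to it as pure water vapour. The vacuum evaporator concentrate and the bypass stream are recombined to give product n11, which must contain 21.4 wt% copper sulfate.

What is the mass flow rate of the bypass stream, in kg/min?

182.3 kg/min

All 819×0.105 = 85.995 kg/min of copper sulfate reaches n11, so n11 = 85.995/0.214 = 401.85 kg/min and vapour = 417.15 kg/min.
The evaporator receives (1−α)·819 of feed at 0.895 water and removes 0.732 of that water:
0.732×0.895×(1−α)×819 = 417.15
(1−α) = 417.15/536.56 = 0.7775;  α = 0.2225.
Bypass flow = 0.2225×819 = 182.26 kg/min.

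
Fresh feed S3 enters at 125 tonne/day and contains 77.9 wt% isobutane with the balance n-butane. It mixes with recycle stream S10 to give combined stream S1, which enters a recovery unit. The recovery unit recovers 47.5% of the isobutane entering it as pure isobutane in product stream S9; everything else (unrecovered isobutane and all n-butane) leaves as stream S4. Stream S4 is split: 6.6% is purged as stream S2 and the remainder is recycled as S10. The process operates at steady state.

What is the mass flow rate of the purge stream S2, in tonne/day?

n-butane enters only via S3 and leaves only via the purge: 125×0.221 = 0.066×(n-butane in S4), and the recovery unit passes all n-butane, so n-butane in S1 = n-butane in S4 = 418.56 tonne/day.
isobutane in S1: m_A = 125×0.779 + (1−0.066)·(1−0.475)·m_A, so m_A = 97.375/0.5096 = 191.06 tonne/day.
S4 = (1−0.475)×191.06 + 418.56 = 518.87 tonne/day.
Purge S2 = 0.066×518.87 = 34.245 tonne/day.

34.25 tonne/day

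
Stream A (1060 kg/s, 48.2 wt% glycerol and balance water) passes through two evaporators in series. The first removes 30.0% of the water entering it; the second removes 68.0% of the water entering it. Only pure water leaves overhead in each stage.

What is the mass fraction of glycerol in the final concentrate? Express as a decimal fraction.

0.8060

water in feed = 1060×0.518 = 549.08 kg/s.
After stage 1: water left = (1−0.300)×549.08 = 384.36; stream total = 895.28 kg/s.
After stage 2: water left = (1−0.680)×384.36 = 122.99; final concentrate = 633.91 kg/s.
glycerol fraction = 510.92/633.91 = 0.8060.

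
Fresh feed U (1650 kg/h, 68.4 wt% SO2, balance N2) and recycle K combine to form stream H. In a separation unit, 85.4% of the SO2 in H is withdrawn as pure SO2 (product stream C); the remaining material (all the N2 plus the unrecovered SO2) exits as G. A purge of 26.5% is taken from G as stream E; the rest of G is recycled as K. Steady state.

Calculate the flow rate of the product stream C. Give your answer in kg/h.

1080 kg/h

SO2 in H: m_A = 1650×0.684 + (1−0.265)·(1−0.854)·m_A, so m_A = 1128.6/0.8927 = 1264.3 kg/h.
Product C = 0.854×1264.3 = 1079.7 kg/h.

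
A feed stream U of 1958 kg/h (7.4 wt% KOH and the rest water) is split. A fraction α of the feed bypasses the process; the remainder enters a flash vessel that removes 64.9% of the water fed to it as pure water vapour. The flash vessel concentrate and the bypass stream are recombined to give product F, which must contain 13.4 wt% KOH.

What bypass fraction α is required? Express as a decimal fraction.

0.255

All 1958×0.074 = 144.89 kg/h of KOH reaches F, so F = 144.89/0.134 = 1081.3 kg/h and vapour = 876.72 kg/h.
The evaporator receives (1−α)·1958 of feed at 0.926 water and removes 0.649 of that water:
0.649×0.926×(1−α)×1958 = 876.72
(1−α) = 876.72/1176.7 = 0.7451;  α = 0.2549.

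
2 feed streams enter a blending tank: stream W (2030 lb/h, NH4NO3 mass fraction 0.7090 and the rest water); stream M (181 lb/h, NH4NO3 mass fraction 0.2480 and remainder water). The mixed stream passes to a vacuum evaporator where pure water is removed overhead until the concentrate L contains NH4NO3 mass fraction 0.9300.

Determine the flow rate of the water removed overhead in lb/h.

615.1 lb/h

NH4NO3 entering = 2030×0.709 + 181×0.248 = 1484.2 lb/h.
All NH4NO3 reports to L, so L = 1484.2/0.930 = 1595.9 lb/h.
Total feed = 2211 lb/h; overhead = 2211 − 1595.9 = 615.13 lb/h.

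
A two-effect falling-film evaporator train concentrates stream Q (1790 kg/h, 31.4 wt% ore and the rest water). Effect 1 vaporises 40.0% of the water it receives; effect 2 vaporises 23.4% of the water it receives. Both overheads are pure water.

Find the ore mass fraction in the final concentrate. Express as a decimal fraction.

water in feed = 1790×0.686 = 1227.9 kg/h.
After stage 1: water left = (1−0.400)×1227.9 = 736.76; stream total = 1298.8 kg/h.
After stage 2: water left = (1−0.234)×736.76 = 564.36; final concentrate = 1126.4 kg/h.
ore fraction = 562.06/1126.4 = 0.499.

0.499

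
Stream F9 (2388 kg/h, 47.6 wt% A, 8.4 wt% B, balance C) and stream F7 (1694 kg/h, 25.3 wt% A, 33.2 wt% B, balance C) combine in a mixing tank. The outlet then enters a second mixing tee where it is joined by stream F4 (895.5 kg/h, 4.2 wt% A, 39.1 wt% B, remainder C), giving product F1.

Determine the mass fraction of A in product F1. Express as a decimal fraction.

Overall, product flow = 4977.5 kg/h.
A in = 2388×0.476 + 1694×0.253 + 895.5×0.042 = 1602.9 kg/h.
A fraction in F1 = 0.3220.

0.3220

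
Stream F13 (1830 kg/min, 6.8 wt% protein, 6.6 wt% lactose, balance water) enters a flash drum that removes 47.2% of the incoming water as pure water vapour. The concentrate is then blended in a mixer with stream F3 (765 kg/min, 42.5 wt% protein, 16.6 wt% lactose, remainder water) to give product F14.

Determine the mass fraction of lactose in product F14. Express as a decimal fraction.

0.1341

Vapour removed = 0.472×0.866×1830 = 748.02 kg/min; concentrate = 1082 kg/min.
lactose reaching the mixer = 120.78 (from concentrate) + 765×0.166 = 247.77 kg/min.
Product flow = 1082 + 765 = 1847 kg/min; lactose fraction = 0.1341.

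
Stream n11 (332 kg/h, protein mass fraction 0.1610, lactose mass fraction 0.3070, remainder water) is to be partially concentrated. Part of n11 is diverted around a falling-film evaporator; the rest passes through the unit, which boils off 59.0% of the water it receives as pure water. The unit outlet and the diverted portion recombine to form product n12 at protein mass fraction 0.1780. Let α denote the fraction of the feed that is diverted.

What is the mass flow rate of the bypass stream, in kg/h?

231 kg/h

All 332×0.161 = 53.452 kg/h of protein reaches n12, so n12 = 53.452/0.178 = 300.29 kg/h and vapour = 31.708 kg/h.
The evaporator receives (1−α)·332 of feed at 0.532 water and removes 0.590 of that water:
0.590×0.532×(1−α)×332 = 31.708
(1−α) = 31.708/104.21 = 0.3043;  α = 0.6957.
Bypass flow = 0.6957×332 = 230.98 kg/h.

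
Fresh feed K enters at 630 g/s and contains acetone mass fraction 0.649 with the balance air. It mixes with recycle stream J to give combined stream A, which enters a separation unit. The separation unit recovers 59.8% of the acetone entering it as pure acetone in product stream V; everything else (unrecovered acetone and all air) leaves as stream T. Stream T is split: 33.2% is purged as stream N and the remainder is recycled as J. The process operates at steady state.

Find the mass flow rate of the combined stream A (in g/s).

air enters only via K and leaves only via the purge: 630×0.351 = 0.332×(air in T), and the separation unit passes all air, so air in A = air in T = 666.05 g/s.
acetone in A: m_A = 630×0.649 + (1−0.332)·(1−0.598)·m_A, so m_A = 408.87/0.7315 = 558.97 g/s.
A = 558.97 + 666.05 = 1225 g/s.

1225 g/s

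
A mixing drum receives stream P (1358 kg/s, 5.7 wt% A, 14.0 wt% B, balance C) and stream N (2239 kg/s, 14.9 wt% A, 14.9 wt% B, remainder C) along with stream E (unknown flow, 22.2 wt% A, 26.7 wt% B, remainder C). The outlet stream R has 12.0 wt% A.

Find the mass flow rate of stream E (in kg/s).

202.2 kg/s

Let E be the unknown flow. Total out = 3597 + E.
A balance: 411.02 + 0.222·E = 0.120·(3597 + E)
(0.222 − 0.120)·E = 0.120×3597 − 411.02 = 20.623
E = 20.623 / 0.102 = 202.19 kg/s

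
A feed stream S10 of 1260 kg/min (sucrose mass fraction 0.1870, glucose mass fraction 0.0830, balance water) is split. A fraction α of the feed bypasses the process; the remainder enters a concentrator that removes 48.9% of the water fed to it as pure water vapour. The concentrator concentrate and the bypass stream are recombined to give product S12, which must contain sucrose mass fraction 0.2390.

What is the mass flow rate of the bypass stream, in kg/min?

All 1260×0.187 = 235.62 kg/min of sucrose reaches S12, so S12 = 235.62/0.239 = 985.86 kg/min and vapour = 274.14 kg/min.
The evaporator receives (1−α)·1260 of feed at 0.730 water and removes 0.489 of that water:
0.489×0.730×(1−α)×1260 = 274.14
(1−α) = 274.14/449.78 = 0.6095;  α = 0.3905.
Bypass flow = 0.3905×1260 = 492.03 kg/min.

492 kg/min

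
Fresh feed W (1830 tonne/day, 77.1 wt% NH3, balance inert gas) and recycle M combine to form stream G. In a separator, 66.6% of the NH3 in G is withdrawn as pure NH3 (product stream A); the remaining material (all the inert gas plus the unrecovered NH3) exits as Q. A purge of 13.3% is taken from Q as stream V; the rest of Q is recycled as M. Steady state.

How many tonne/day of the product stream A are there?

1323 tonne/day

NH3 in G: m_A = 1830×0.771 + (1−0.133)·(1−0.666)·m_A, so m_A = 1410.9/0.7104 = 1986 tonne/day.
Product A = 0.666×1986 = 1322.7 tonne/day.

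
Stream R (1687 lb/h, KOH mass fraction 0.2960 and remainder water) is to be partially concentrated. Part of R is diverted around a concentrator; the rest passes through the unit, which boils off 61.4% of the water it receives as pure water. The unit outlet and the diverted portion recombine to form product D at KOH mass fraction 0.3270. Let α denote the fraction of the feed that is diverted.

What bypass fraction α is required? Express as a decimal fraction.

All 1687×0.296 = 499.35 lb/h of KOH reaches D, so D = 499.35/0.327 = 1527.1 lb/h and vapour = 159.93 lb/h.
The evaporator receives (1−α)·1687 of feed at 0.704 water and removes 0.614 of that water:
0.614×0.704×(1−α)×1687 = 159.93
(1−α) = 159.93/729.22 = 0.2193;  α = 0.7807.

0.781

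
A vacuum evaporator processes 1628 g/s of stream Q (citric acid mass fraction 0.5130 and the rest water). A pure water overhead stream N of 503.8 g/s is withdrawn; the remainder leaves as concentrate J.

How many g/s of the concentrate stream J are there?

Concentrate = 1628 − 503.8 = 1124.2 g/s.

1124 g/s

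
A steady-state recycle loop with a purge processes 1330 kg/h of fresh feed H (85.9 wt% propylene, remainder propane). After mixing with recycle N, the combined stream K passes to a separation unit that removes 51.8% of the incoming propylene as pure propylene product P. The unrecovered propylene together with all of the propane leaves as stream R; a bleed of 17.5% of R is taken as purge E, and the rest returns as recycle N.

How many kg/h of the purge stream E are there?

propane enters only via H and leaves only via the purge: 1330×0.141 = 0.175×(propane in R), and the separation unit passes all propane, so propane in K = propane in R = 1071.6 kg/h.
propylene in K: m_A = 1330×0.859 + (1−0.175)·(1−0.518)·m_A, so m_A = 1142.5/0.6024 = 1896.7 kg/h.
R = (1−0.518)×1896.7 + 1071.6 = 1985.8 kg/h.
Purge E = 0.175×1985.8 = 347.52 kg/h.

347.5 kg/h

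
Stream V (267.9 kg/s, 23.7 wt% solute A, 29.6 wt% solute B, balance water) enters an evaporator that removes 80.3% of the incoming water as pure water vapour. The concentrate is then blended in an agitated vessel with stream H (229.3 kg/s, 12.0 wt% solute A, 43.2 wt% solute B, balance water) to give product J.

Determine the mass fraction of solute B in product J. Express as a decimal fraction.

Vapour removed = 0.803×0.467×267.9 = 100.46 kg/s; concentrate = 167.44 kg/s.
solute B reaching the mixer = 79.298 (from concentrate) + 229.3×0.432 = 178.36 kg/s.
Product flow = 167.44 + 229.3 = 396.74 kg/s; solute B fraction = 0.4496.

0.4496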